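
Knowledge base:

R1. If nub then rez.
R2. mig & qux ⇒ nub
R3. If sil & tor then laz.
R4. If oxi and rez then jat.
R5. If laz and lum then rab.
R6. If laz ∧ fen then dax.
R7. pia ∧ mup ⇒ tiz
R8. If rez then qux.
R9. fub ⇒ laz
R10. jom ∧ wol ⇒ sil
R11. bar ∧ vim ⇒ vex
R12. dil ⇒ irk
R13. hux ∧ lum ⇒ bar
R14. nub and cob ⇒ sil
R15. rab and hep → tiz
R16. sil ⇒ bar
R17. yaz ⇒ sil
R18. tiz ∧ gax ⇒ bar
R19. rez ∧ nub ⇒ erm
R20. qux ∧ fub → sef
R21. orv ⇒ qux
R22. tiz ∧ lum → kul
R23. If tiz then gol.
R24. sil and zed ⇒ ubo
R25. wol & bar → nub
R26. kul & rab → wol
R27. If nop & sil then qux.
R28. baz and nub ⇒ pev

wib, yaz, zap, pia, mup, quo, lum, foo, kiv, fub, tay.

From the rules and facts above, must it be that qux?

Yes

tiz  (by R7: pia, mup)
laz  (by R9: fub)
sil  (by R17: yaz)
kul  (by R22: tiz, lum)
rab  (by R5: laz, lum)
bar  (by R16: sil)
wol  (by R26: kul, rab)
nub  (by R25: wol, bar)
rez  (by R1: nub)
qux  (by R8: rez)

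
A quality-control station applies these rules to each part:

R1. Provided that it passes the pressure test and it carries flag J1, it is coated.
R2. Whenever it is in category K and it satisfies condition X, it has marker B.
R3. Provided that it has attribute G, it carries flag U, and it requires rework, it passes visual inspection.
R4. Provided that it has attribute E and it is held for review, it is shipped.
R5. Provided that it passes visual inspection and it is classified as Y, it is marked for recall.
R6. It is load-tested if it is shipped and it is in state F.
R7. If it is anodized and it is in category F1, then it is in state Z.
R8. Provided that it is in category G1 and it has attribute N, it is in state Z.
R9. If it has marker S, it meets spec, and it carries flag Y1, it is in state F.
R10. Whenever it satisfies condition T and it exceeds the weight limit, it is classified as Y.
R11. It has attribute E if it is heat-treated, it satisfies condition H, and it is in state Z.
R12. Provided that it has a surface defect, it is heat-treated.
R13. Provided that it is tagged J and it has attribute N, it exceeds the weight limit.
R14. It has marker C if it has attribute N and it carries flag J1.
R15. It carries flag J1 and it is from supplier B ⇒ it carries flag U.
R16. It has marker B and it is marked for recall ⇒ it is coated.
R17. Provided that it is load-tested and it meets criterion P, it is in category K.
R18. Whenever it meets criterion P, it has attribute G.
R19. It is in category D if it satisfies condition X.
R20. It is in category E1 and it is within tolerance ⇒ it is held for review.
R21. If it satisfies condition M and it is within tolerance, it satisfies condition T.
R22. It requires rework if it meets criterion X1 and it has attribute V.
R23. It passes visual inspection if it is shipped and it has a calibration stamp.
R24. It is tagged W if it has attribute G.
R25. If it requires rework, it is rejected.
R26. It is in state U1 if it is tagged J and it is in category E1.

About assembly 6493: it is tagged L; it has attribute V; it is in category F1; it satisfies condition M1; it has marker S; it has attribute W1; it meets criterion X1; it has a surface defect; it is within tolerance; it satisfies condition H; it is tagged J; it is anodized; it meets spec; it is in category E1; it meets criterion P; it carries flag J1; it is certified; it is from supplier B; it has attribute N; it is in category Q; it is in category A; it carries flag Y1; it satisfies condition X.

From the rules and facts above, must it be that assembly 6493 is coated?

Forward chaining from the given facts derives: is in state Z, is in state F, is heat-treated, exceeds the weight limit, has marker C, carries flag U, has attribute G, is in category D, is held for review, requires rework, is tagged W, is rejected, is in state U1, passes visual inspection, has attribute E, is shipped, is load-tested, is in category K, has marker B.
Rules concluding "it is coated": R1 needs "it passes the pressure test"; R16 needs "it is marked for recall" — none of these are established.

No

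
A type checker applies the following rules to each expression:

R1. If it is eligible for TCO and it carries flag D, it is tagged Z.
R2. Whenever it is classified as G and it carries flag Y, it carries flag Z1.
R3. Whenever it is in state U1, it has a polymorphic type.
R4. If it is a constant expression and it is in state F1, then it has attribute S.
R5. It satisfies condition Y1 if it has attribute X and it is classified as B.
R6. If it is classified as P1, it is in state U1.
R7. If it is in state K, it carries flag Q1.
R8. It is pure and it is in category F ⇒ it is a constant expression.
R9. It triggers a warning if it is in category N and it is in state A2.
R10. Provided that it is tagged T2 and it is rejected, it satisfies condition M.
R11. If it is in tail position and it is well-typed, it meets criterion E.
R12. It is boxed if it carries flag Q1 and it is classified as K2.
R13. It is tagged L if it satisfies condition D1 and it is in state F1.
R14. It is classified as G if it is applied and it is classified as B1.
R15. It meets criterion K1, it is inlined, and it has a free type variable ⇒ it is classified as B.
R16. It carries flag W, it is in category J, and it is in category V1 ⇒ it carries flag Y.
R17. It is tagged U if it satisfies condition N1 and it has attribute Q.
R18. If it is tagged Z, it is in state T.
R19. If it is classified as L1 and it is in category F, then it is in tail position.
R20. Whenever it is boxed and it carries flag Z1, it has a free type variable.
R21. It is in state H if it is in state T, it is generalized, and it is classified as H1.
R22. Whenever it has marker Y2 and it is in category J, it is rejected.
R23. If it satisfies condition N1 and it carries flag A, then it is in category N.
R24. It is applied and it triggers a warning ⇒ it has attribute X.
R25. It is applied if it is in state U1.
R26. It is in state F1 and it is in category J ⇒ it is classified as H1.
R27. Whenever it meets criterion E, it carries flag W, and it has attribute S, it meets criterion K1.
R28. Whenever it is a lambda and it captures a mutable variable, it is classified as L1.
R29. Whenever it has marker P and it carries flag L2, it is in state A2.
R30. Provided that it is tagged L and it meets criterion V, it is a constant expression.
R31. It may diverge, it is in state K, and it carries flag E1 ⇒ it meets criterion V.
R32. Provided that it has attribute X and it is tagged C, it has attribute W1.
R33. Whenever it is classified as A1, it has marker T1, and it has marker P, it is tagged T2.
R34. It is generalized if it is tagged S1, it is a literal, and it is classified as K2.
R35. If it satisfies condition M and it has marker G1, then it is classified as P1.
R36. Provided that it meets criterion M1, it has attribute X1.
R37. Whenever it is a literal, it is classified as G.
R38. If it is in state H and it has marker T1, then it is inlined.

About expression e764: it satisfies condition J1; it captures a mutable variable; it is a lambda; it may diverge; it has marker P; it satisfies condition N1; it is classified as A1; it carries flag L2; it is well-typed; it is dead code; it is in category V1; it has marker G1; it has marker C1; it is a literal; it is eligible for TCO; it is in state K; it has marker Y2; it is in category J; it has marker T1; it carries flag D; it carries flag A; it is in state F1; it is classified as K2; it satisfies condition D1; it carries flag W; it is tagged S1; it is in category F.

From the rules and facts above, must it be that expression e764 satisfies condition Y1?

Forward chaining from the given facts derives: is tagged Z, carries flag Q1, is boxed, is tagged L, carries flag Y, is in state T, is rejected, is in category N, is classified as H1, is classified as L1, is in state A2, is tagged T2, is generalized, is classified as G, carries flag Z1, triggers a warning, satisfies condition M, is in tail position, has a free type variable, is in state H, is classified as P1, is inlined, is in state U1, meets criterion E, is applied, has a polymorphic type, has attribute X.
The only rule concluding "it satisfies condition Y1" is R5, which needs "it is classified as B"; that is never established.

No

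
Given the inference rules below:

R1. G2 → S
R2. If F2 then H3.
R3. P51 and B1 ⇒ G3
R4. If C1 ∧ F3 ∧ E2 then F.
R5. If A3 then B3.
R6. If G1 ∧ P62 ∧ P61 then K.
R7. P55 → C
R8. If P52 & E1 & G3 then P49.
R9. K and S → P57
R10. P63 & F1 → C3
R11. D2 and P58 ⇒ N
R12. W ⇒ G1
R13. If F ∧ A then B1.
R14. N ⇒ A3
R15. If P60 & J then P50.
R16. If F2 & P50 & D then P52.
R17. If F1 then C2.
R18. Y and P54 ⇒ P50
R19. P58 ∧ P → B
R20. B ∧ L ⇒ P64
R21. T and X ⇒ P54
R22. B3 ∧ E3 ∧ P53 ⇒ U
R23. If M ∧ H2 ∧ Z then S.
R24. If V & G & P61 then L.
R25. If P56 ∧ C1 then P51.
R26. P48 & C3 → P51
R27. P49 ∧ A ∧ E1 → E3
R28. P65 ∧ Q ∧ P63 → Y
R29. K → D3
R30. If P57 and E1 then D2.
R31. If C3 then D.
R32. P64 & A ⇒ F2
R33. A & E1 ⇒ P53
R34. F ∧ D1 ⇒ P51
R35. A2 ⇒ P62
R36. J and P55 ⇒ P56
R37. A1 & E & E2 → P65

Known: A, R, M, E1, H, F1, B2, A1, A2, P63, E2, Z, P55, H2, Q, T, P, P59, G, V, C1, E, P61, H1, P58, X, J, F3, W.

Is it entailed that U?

F  (by R4: C1, F3, E2)
C3  (by R10: P63, F1)
G1  (by R12: W)
B1  (by R13: F, A)
B  (by R19: P58, P)
P54  (by R21: T, X)
S  (by R23: M, H2, Z)
L  (by R24: V, G, P61)
D  (by R31: C3)
P53  (by R33: A, E1)
P62  (by R35: A2)
P56  (by R36: J, P55)
P65  (by R37: A1, E, E2)
K  (by R6: G1, P62, P61)
P57  (by R9: K, S)
P64  (by R20: B, L)
P51  (by R25: P56, C1)
Y  (by R28: P65, Q, P63)
D2  (by R30: P57, E1)
F2  (by R32: P64, A)
G3  (by R3: P51, B1)
N  (by R11: D2, P58)
A3  (by R14: N)
P50  (by R18: Y, P54)
B3  (by R5: A3)
P52  (by R16: F2, P50, D)
P49  (by R8: P52, E1, G3)
E3  (by R27: P49, A, E1)
U  (by R22: B3, E3, P53)

Yes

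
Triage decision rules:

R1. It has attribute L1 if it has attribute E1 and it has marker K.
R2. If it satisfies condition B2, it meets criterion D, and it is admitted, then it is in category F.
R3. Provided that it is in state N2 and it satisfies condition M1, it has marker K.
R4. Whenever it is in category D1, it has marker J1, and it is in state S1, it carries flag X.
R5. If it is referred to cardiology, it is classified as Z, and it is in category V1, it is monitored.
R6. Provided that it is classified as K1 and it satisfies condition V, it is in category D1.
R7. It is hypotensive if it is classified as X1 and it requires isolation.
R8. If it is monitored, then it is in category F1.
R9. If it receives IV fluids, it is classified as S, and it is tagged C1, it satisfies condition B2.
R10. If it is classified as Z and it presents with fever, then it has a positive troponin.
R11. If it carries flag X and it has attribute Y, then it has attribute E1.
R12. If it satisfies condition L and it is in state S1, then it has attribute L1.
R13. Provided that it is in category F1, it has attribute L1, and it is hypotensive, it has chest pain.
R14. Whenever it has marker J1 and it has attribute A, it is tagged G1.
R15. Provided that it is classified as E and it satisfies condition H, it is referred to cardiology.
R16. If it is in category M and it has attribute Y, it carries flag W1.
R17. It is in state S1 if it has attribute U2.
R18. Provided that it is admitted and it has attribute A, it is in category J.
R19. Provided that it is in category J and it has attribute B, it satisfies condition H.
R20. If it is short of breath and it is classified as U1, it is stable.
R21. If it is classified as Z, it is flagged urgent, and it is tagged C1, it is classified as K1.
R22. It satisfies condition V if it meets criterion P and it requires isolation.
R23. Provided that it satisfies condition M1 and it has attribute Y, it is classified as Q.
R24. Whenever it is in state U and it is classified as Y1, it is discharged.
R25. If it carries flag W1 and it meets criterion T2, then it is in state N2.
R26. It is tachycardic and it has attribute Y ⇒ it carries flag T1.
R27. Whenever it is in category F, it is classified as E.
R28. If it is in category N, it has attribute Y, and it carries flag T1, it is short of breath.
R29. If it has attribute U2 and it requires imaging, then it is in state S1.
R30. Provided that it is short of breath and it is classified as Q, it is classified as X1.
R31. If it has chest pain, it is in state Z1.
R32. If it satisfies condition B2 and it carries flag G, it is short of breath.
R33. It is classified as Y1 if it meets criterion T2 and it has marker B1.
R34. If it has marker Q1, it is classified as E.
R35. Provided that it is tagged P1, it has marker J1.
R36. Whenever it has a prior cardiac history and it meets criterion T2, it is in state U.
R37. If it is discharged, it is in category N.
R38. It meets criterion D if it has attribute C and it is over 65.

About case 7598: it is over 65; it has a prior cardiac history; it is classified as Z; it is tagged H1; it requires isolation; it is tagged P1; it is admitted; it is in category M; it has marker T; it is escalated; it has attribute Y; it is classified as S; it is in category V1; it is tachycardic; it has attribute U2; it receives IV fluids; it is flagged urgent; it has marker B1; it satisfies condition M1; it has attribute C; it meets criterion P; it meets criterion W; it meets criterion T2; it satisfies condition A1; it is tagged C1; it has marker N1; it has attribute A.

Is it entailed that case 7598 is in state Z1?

Forward chaining from the given facts derives: satisfies condition B2, carries flag W1, is in state S1, is in category J, is classified as K1, satisfies condition V, is classified as Q, is in state N2, carries flag T1, is classified as Y1, has marker J1, is in state U, meets criterion D, is in category F, has marker K, is in category D1, is tagged G1, is discharged, is classified as E, is in category N, carries flag X, has attribute E1, is short of breath, is classified as X1, has attribute L1, is hypotensive.
The only rule concluding "it is in state Z1" is R31, which needs "it has chest pain"; that is never established.

No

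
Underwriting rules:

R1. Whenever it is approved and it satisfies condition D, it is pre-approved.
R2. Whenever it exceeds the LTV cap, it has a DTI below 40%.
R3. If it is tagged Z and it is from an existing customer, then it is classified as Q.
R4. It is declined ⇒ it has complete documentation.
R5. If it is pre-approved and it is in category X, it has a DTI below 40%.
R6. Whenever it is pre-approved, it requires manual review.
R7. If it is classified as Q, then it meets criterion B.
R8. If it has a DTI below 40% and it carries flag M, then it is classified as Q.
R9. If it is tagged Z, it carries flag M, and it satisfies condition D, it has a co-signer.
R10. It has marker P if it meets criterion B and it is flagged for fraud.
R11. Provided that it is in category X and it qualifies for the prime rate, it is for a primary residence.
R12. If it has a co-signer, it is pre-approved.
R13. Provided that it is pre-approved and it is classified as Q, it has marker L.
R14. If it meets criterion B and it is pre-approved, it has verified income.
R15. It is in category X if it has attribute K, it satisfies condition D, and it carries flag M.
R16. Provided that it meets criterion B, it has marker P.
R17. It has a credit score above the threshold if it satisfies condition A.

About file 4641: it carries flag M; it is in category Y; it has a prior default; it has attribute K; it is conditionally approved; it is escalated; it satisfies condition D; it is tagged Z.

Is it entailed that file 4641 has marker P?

By R9 (it is tagged Z, it carries flag M, it satisfies condition D): it has a co-signer.
By R12 (it has a co-signer): it is pre-approved.
By R15 (it has attribute K, it satisfies condition D, it carries flag M): it is in category X.
By R5 (it is pre-approved, it is in category X): it has a DTI below 40%.
By R8 (it has a DTI below 40%, it carries flag M): it is classified as Q.
By R7 (it is classified as Q): it meets criterion B.
By R16 (it meets criterion B): it has marker P.

Yes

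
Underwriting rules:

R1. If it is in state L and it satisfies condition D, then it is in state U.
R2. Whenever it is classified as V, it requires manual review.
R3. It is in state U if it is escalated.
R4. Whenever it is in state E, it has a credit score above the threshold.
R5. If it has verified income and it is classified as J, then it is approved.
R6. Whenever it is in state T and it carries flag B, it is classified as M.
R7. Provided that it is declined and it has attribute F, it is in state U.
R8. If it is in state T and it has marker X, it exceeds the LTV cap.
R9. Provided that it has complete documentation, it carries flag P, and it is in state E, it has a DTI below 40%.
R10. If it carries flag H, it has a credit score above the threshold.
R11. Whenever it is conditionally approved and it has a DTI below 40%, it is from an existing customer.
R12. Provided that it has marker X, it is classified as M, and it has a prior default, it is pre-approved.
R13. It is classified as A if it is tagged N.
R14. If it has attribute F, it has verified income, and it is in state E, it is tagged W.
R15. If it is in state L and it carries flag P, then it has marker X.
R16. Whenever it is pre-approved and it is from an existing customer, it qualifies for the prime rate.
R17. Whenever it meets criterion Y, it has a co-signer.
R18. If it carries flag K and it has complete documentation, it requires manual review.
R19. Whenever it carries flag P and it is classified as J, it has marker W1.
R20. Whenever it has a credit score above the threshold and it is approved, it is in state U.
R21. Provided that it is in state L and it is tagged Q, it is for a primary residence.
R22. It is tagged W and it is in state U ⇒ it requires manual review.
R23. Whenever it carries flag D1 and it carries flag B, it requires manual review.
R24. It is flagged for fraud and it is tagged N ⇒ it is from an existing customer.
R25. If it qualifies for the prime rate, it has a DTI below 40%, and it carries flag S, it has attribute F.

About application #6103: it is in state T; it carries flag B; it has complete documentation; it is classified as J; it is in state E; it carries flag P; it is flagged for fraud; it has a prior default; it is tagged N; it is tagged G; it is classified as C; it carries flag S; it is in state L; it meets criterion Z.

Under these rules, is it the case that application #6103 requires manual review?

No

Forward chaining from the given facts derives: has a credit score above the threshold, is classified as M, has a DTI below 40%, is classified as A, has marker X, has marker W1, is from an existing customer, exceeds the LTV cap, is pre-approved, qualifies for the prime rate, has attribute F.
Rules concluding "it requires manual review": R2 needs "it is classified as V"; R18 needs "it carries flag K"; R22 needs "it is tagged W"; R23 needs "it carries flag D1" — none of these are established.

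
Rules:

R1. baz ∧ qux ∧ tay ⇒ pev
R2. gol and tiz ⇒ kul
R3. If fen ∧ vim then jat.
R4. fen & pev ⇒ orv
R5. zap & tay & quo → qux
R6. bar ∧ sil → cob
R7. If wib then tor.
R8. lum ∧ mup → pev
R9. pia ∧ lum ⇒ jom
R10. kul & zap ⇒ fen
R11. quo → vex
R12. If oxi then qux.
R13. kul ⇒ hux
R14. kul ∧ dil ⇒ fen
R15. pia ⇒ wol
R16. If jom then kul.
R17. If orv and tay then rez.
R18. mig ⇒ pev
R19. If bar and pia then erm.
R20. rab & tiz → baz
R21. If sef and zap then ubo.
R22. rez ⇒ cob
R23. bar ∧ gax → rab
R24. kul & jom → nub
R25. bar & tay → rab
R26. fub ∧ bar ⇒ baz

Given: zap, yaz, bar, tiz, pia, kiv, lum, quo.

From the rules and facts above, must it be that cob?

Forward chaining from the given facts derives: jom, vex, wol, kul, erm, nub, fen, hux.
Rules concluding cob: R6 needs sil; R22 needs rez — none of these are established.

No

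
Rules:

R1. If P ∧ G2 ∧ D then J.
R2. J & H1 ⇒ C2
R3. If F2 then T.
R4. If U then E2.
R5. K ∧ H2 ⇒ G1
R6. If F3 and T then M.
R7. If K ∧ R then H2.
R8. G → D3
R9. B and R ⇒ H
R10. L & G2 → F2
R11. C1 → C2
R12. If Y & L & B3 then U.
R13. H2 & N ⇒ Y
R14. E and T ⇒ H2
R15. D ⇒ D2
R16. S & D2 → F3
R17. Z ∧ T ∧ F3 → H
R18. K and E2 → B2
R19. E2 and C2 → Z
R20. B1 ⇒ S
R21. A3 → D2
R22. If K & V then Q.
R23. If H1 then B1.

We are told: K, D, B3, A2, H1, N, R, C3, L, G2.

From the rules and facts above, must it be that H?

Forward chaining from the given facts derives: H2, F2, Y, D2, B1, T, G1, U, S, E2, F3, B2, M.
Rules concluding H: R9 needs B; R17 needs Z — none of these are established.

No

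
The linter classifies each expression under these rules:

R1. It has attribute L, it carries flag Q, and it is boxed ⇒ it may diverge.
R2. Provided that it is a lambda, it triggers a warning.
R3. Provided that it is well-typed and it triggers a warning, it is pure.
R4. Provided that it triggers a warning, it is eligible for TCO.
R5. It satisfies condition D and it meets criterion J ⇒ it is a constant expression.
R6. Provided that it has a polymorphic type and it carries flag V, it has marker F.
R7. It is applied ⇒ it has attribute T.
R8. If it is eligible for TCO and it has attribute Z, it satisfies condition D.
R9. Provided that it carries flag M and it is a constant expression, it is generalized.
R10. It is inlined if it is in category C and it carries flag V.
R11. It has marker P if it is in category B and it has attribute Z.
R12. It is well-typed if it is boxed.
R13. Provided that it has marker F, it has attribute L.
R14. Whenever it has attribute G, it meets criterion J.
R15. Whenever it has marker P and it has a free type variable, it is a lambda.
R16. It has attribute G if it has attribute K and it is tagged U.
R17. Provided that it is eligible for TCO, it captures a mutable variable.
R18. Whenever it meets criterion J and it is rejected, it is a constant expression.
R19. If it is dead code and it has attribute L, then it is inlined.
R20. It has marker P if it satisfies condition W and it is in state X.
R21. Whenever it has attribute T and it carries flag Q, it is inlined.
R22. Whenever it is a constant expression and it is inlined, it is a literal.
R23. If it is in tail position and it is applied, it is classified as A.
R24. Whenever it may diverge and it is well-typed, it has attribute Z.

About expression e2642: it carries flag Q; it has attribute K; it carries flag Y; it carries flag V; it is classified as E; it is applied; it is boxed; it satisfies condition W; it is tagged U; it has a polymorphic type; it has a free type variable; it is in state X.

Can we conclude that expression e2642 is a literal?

Yes

By R6 (it has a polymorphic type, it carries flag V): it has marker F.
By R7 (it is applied): it has attribute T.
By R12 (it is boxed): it is well-typed.
By R13 (it has marker F): it has attribute L.
By R16 (it has attribute K, it is tagged U): it has attribute G.
By R20 (it satisfies condition W, it is in state X): it has marker P.
By R21 (it has attribute T, it carries flag Q): it is inlined.
By R1 (it has attribute L, it carries flag Q, it is boxed): it may diverge.
By R14 (it has attribute G): it meets criterion J.
By R15 (it has marker P, it has a free type variable): it is a lambda.
By R24 (it may diverge, it is well-typed): it has attribute Z.
By R2 (it is a lambda): it triggers a warning.
By R4 (it triggers a warning): it is eligible for TCO.
By R8 (it is eligible for TCO, it has attribute Z): it satisfies condition D.
By R5 (it satisfies condition D, it meets criterion J): it is a constant expression.
By R22 (it is a constant expression, it is inlined): it is a literal.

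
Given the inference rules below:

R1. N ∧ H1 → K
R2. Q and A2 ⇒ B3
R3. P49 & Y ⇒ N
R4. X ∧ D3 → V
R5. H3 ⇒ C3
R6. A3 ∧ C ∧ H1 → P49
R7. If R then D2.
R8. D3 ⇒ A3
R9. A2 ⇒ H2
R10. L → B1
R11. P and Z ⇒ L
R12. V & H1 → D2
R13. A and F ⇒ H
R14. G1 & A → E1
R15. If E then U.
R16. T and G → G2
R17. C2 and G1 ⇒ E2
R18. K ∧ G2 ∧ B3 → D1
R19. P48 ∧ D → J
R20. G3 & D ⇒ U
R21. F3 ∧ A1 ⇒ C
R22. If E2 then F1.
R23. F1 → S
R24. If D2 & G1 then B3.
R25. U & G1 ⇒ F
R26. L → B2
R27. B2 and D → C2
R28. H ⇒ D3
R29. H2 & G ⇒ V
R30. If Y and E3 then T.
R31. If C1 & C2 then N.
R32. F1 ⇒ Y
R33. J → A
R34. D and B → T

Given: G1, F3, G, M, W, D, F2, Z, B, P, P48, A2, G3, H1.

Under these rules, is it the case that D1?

Forward chaining from the given facts derives: H2, L, J, U, F, B2, C2, V, A, T, B1, D2, H, E1, G2, E2, F1, S, B3, D3, Y, A3.
The only rule concluding D1 is R18, which needs K; that is never established.

No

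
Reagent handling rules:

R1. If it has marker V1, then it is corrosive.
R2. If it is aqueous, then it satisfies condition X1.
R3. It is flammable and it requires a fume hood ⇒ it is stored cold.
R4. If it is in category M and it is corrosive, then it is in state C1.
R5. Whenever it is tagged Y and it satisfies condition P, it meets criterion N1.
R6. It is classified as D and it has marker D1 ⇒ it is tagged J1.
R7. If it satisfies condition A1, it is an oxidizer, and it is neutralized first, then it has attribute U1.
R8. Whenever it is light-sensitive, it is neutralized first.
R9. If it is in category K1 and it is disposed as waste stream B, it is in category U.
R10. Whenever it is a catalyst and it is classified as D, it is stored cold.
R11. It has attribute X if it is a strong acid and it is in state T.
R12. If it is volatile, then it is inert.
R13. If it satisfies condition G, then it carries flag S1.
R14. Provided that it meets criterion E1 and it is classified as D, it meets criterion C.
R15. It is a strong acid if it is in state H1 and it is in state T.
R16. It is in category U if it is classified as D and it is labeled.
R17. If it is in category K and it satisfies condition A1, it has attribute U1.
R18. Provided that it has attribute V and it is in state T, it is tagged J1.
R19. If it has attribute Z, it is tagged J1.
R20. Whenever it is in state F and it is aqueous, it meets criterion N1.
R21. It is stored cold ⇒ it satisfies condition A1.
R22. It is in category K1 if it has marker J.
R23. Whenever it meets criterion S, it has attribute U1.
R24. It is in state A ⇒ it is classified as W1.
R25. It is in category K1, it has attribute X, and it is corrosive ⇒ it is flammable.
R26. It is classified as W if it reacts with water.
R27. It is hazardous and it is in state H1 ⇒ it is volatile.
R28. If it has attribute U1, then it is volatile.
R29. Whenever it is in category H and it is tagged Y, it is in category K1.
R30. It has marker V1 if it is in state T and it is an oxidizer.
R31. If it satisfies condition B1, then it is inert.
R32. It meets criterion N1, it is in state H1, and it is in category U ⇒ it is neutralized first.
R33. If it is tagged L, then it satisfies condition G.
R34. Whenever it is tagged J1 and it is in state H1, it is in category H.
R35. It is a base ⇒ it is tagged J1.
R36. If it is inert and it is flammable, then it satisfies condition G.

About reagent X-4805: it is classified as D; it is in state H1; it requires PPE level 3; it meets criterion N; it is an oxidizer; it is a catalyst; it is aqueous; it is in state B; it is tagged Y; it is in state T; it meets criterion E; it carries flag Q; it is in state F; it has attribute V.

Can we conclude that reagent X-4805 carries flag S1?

No

Forward chaining from the given facts derives: satisfies condition X1, is stored cold, is a strong acid, is tagged J1, meets criterion N1, satisfies condition A1, has marker V1, is in category H, is corrosive, has attribute X, is in category K1, is flammable.
The only rule concluding "it carries flag S1" is R13, which needs "it satisfies condition G"; that is never established.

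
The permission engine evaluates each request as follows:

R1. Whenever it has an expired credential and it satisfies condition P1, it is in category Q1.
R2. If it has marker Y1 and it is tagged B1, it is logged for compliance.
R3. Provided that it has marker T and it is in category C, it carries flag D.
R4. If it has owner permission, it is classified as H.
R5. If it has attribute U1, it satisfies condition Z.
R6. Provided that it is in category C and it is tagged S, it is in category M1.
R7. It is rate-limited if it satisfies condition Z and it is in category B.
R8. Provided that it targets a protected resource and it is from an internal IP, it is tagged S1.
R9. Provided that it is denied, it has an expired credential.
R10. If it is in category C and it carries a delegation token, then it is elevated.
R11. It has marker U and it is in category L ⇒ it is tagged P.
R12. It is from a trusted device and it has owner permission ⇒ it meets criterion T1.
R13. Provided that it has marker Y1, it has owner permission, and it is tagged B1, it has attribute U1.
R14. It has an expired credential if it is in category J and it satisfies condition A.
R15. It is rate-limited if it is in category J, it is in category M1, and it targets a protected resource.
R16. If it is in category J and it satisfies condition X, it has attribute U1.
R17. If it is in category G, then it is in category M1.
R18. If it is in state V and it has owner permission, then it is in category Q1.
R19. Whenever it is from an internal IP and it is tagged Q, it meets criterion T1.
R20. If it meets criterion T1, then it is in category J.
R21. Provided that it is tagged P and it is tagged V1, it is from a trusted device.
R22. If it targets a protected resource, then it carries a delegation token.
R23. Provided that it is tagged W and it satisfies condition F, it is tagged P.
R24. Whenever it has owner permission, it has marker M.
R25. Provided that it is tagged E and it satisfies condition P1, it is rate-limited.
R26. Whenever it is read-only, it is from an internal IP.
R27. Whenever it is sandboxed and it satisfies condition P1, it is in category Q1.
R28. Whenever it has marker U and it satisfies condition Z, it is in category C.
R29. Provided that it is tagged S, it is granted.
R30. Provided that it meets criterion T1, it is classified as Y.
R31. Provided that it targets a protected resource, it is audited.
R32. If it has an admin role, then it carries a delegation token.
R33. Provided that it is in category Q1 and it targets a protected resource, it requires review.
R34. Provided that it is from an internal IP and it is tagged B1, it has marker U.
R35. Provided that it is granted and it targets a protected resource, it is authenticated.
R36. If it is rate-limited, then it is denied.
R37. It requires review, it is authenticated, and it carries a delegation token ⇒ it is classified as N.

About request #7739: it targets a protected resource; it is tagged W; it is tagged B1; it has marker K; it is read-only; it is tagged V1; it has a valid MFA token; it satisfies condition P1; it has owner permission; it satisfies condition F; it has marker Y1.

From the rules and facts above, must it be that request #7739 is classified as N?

No

Forward chaining from the given facts derives: is logged for compliance, is classified as H, has attribute U1, carries a delegation token, is tagged P, has marker M, is from an internal IP, is audited, has marker U, satisfies condition Z, is tagged S1, is from a trusted device, is in category C, is elevated, meets criterion T1, is in category J, is classified as Y.
The only rule concluding "it is classified as N" is R37, which needs "it requires review"; that is never established.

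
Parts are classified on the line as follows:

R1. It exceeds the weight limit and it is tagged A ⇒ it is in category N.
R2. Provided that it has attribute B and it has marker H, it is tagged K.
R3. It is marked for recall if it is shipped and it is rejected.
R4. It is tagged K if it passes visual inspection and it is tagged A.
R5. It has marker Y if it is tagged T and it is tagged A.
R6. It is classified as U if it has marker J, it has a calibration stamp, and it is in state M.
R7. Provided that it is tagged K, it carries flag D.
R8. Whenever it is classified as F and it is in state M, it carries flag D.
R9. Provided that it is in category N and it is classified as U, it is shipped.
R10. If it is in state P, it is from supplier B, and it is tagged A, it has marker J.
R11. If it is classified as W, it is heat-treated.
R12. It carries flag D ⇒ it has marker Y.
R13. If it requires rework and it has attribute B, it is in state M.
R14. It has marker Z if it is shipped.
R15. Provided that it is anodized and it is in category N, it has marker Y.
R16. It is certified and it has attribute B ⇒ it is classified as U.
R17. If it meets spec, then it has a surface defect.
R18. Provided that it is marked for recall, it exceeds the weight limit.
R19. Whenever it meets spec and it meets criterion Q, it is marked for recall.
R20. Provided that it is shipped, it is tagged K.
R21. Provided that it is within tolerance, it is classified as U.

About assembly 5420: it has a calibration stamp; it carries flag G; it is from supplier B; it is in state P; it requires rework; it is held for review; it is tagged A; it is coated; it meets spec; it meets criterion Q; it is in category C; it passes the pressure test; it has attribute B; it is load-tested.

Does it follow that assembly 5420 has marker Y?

By R10 (it is in state P, it is from supplier B, it is tagged A): it has marker J.
By R13 (it requires rework, it has attribute B): it is in state M.
By R19 (it meets spec, it meets criterion Q): it is marked for recall.
By R6 (it has marker J, it has a calibration stamp, it is in state M): it is classified as U.
By R18 (it is marked for recall): it exceeds the weight limit.
By R1 (it exceeds the weight limit, it is tagged A): it is in category N.
By R9 (it is in category N, it is classified as U): it is shipped.
By R20 (it is shipped): it is tagged K.
By R7 (it is tagged K): it carries flag D.
By R12 (it carries flag D): it has marker Y.

Yes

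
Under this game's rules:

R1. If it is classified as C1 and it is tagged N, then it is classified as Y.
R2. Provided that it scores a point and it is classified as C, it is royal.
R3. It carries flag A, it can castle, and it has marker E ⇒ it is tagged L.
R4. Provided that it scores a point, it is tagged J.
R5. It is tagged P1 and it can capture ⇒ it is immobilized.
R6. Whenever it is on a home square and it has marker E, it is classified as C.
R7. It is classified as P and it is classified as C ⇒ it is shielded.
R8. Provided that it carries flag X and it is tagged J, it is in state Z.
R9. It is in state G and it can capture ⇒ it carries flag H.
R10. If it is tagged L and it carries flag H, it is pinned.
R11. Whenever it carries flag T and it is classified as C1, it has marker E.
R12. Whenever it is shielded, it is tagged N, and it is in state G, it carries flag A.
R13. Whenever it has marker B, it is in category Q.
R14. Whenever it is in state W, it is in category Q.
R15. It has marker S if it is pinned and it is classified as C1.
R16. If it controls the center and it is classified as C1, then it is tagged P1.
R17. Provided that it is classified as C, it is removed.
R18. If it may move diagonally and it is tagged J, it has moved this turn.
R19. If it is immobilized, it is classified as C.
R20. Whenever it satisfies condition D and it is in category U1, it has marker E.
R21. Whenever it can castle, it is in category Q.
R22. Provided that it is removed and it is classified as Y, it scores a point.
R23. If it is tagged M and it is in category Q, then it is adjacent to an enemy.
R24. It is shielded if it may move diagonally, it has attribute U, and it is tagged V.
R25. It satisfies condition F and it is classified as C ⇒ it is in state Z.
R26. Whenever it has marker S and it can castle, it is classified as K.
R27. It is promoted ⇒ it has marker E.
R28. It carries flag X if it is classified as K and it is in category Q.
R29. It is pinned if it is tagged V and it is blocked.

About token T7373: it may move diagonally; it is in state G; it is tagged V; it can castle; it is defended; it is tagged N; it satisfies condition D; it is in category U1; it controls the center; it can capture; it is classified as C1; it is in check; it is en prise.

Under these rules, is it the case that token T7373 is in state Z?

No

Forward chaining from the given facts derives: is classified as Y, carries flag H, is tagged P1, has marker E, is in category Q, is immobilized, is classified as C, is removed, scores a point, is royal, is tagged J, has moved this turn.
Rules concluding "it is in state Z": R8 needs "it carries flag X"; R25 needs "it satisfies condition F" — none of these are established.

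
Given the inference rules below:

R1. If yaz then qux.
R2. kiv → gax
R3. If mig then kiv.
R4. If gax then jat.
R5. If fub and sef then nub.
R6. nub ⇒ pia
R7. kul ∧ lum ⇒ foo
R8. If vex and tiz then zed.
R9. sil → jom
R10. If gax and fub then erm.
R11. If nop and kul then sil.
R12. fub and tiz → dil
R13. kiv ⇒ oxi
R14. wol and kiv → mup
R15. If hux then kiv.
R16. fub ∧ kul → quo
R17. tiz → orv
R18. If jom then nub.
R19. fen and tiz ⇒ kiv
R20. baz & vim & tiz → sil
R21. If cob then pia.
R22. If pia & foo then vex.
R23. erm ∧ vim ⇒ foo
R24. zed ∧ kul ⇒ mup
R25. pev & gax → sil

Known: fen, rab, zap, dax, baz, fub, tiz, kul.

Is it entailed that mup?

No

Forward chaining from the given facts derives: dil, quo, orv, kiv, gax, jat, erm, oxi.
Rules concluding mup: R14 needs wol; R24 needs zed — none of these are established.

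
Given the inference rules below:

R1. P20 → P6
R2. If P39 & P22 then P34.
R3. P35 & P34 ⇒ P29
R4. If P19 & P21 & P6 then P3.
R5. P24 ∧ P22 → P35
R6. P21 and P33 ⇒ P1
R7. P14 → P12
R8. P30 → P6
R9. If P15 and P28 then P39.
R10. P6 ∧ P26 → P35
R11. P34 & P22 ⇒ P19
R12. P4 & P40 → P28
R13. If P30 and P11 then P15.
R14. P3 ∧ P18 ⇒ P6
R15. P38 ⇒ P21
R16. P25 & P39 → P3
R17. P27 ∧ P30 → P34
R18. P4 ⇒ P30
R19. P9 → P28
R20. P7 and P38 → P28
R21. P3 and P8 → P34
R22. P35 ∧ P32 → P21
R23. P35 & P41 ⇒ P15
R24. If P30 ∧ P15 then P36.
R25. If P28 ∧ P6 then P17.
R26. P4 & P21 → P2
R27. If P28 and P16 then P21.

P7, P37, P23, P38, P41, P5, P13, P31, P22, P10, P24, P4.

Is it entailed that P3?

P35  (by R5: P24, P22)
P21  (by R15: P38)
P30  (by R18: P4)
P28  (by R20: P7, P38)
P15  (by R23: P35, P41)
P6  (by R8: P30)
P39  (by R9: P15, P28)
P34  (by R2: P39, P22)
P19  (by R11: P34, P22)
P3  (by R4: P19, P21, P6)

Yes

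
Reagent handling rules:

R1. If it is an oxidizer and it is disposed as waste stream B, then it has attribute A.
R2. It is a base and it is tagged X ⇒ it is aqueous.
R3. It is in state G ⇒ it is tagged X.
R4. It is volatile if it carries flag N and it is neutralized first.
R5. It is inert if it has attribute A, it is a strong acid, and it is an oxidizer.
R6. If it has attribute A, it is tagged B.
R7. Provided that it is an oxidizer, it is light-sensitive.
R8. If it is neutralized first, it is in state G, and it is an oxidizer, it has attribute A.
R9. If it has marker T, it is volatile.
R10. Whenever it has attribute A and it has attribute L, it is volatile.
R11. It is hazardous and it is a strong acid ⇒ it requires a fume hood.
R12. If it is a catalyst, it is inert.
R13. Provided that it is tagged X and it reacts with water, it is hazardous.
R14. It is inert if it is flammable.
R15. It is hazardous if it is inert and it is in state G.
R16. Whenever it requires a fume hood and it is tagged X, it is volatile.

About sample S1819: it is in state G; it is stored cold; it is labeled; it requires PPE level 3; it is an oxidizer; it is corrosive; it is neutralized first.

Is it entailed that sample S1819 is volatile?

No

Forward chaining from the given facts derives: is tagged X, is light-sensitive, has attribute A, is tagged B.
Rules concluding "it is volatile": R4 needs "it carries flag N"; R9 needs "it has marker T"; R10 needs "it has attribute L"; R16 needs "it requires a fume hood" — none of these are established.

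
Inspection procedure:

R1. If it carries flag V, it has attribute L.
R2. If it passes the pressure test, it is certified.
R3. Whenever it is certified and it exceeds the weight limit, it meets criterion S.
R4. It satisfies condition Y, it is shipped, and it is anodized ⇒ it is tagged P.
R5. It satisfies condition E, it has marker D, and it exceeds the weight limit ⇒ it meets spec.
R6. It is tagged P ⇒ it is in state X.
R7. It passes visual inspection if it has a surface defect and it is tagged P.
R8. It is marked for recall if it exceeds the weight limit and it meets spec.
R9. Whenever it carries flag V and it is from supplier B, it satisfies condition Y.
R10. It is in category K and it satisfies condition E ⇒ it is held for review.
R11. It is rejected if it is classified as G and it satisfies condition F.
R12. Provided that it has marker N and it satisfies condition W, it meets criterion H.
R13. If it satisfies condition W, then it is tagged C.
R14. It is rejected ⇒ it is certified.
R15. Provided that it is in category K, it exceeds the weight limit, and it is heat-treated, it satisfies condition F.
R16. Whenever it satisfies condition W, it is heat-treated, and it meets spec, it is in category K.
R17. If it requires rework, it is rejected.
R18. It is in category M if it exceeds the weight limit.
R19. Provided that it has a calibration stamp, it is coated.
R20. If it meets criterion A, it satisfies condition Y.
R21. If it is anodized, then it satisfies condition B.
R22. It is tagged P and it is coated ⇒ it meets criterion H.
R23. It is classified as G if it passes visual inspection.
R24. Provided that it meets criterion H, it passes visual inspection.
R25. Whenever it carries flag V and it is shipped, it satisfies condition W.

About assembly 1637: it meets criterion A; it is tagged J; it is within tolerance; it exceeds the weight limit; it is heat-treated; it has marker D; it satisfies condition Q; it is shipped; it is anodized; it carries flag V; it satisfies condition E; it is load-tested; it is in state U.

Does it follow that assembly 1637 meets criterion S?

No

Forward chaining from the given facts derives: has attribute L, meets spec, is marked for recall, is in category M, satisfies condition Y, satisfies condition B, satisfies condition W, is tagged P, is in state X, is tagged C, is in category K, is held for review, satisfies condition F.
The only rule concluding "it meets criterion S" is R3, which needs "it is certified"; that is never established.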